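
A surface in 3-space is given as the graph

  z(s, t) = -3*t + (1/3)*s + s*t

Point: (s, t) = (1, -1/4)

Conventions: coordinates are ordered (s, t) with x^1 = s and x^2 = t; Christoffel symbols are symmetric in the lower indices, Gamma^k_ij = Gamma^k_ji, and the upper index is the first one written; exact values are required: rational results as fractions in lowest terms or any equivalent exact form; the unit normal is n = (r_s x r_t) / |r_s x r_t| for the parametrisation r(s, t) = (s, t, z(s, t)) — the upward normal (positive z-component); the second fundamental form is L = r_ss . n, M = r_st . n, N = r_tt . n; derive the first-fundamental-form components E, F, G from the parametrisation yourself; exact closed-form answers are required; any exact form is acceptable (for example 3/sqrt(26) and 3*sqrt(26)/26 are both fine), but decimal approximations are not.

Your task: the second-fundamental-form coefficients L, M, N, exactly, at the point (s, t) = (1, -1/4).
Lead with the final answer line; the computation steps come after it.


Answer: L = 0, M = 12*sqrt(721)/721, N = 0

z_s = 1/12, z_t = -2, z_ss = 0, z_st = 1, z_tt = 0
E = 145/144, F = -1/6, G = 5; answer radicand W^2 = 721/144
unnormalised second-form numerators: l = 0, m = 1, n = 0; L = l/sqrt(721/144), and similarly M = m/sqrt(W^2), N = n/sqrt(W^2)


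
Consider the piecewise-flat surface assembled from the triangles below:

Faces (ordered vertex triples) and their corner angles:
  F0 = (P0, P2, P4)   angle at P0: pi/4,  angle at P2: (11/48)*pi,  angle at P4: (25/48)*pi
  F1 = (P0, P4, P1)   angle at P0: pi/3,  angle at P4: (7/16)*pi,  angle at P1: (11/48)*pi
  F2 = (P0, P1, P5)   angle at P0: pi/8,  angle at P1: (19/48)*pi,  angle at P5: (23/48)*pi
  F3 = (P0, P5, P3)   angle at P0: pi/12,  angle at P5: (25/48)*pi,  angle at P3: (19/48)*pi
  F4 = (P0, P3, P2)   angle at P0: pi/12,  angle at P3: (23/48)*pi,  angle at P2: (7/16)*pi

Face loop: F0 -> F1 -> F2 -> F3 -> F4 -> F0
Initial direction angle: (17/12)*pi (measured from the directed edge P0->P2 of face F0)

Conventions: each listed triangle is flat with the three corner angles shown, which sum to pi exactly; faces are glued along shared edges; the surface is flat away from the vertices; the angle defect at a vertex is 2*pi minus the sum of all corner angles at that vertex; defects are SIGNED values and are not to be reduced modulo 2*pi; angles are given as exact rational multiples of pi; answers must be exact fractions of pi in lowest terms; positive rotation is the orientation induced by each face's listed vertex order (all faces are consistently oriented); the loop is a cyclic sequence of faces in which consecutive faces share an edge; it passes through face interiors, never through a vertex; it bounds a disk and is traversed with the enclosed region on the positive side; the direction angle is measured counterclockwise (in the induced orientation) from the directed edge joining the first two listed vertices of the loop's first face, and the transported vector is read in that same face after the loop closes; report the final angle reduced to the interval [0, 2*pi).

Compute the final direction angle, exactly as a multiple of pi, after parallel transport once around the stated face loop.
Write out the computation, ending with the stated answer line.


enclosed vertex P0: corner angles sum to (7/8)*pi, defect = 2*pi - (7/8)*pi = (9/8)*pi
transport around the loop rotates by the sum of enclosed defects; add to the initial angle mod 2*pi
final angle = (17/12)*pi + (9/8)*pi = (13/24)*pi (mod 2*pi)

Answer: final direction angle = (13/24)*pi


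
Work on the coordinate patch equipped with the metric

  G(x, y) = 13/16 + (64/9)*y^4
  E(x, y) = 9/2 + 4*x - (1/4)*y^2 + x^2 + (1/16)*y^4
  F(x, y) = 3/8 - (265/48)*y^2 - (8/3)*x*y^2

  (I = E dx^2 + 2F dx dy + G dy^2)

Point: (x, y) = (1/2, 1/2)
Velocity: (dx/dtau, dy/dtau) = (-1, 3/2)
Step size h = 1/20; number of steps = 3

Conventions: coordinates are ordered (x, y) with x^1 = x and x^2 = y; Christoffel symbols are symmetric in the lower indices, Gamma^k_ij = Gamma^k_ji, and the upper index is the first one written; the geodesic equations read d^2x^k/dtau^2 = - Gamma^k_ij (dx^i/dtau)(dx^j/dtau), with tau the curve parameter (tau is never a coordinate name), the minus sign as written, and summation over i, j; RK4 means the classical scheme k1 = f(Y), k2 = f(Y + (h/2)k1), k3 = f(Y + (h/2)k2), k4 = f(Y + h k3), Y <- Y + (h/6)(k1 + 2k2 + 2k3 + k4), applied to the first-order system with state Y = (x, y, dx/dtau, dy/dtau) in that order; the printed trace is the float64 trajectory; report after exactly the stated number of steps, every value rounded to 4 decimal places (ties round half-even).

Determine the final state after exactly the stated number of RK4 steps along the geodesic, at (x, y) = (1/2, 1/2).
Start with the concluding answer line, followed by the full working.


Answer: x = 0.3710, y = 0.7139, dx/dtau = -0.7111, dy/dtau = 1.3500

f(Y) = (dx/dtau, dy/dtau, -Gamma^x_ij Y'^i Y'^j, -Gamma^y_ij Y'^i Y'^j) with the Gammas evaluated at the stage position; h = 0.050000; intermediate values shown to 6 dp
step 0: x = 0.5000, y = 0.5000, dx/dtau = -1.0000, dy/dtau = 1.5000
step 1:
  k1: at (x, y) = (0.500000, 0.500000), (dx/dtau, dy/dtau) = (-1.000000, 1.500000); Gamma_xxx = 0.362047, Gamma_xxy = -0.020770, Gamma_xyy = -0.942083, Gamma_yxx = -0.057820, Gamma_yxy = -0.022118, Gamma_yyy = 0.411124; k1 = (-1.000000, 1.500000, 1.695329, -0.933566)
  k2: at (x, y) = (0.475000, 0.537500), (dx/dtau, dy/dtau) = (-0.957617, 1.476661); Gamma_xxx = 0.363894, Gamma_xxy = -0.024103, Gamma_xyy = -1.007487, Gamma_yxx = -0.055712, Gamma_yxy = -0.027187, Gamma_yyy = 0.434342; k2 = (-0.957617, 1.476661, 1.794984, -0.972894)
  k3: at (x, y) = (0.476060, 0.536917), (dx/dtau, dy/dtau) = (-0.955125, 1.475678); Gamma_xxx = 0.363792, Gamma_xxy = -0.024036, Gamma_xyy = -1.006256, Gamma_yxx = -0.055690, Gamma_yxy = -0.027102, Gamma_yyy = 0.433876; k3 = (-0.955125, 1.475678, 1.791619, -0.970414)
  k4: at (x, y) = (0.452244, 0.573784), (dx/dtau, dy/dtau) = (-0.910419, 1.451479); Gamma_xxx = 0.365401, Gamma_xxy = -0.027865, Gamma_xyy = -1.069146, Gamma_yxx = -0.054252, Gamma_yxy = -0.032377, Gamma_yyy = 0.454624; k4 = (-0.910419, 1.451479, 1.875955, -0.998402)
  Y <- Y + (h/6)(k1 + 2k2 + 2k3 + k4): x = 0.4522, y = 0.5738, dx/dtau = -0.9105, dy/dtau = 1.4515
step 2:
  k1: at (x, y) = (0.452201, 0.573801), (dx/dtau, dy/dtau) = (-0.910463, 1.451512); Gamma_xxx = 0.365405, Gamma_xxy = -0.027868, Gamma_xyy = -1.069186, Gamma_yxx = -0.054254, Gamma_yxy = -0.032380, Gamma_yyy = 0.454640; k1 = (-0.910463, 1.451512, 1.876097, -0.998485)
  k2: at (x, y) = (0.429439, 0.610089), (dx/dtau, dy/dtau) = (-0.863560, 1.426550); Gamma_xxx = 0.366732, Gamma_xxy = -0.032242, Gamma_xyy = -1.129786, Gamma_yxx = -0.053419, Gamma_yxy = -0.037774, Gamma_yyy = 0.472887; k2 = (-0.863560, 1.426550, 1.946242, -1.015579)
  k3: at (x, y) = (0.430612, 0.609465), (dx/dtau, dy/dtau) = (-0.861807, 1.426122); Gamma_xxx = 0.366628, Gamma_xxy = -0.032144, Gamma_xyy = -1.128471, Gamma_yxx = -0.053367, Gamma_yxy = -0.037675, Gamma_yyy = 0.472435; k3 = (-0.861807, 1.426122, 1.943800, -1.013822)
  k4: at (x, y) = (0.409110, 0.645107), (dx/dtau, dy/dtau) = (-0.813273, 1.400821); Gamma_xxx = 0.367612, Gamma_xxy = -0.037047, Gamma_xyy = -1.186771, Gamma_yxx = -0.053026, Gamma_yxy = -0.043074, Gamma_yyy = 0.488128; k4 = (-0.813273, 1.400821, 2.001243, -1.020925)
  Y <- Y + (h/6)(k1 + 2k2 + 2k3 + k4): x = 0.4091, y = 0.6451, dx/dtau = -0.8133, dy/dtau = 1.4009
step 3:
  k1: at (x, y) = (0.409080, 0.645115), (dx/dtau, dy/dtau) = (-0.813317, 1.400860); Gamma_xxx = 0.367615, Gamma_xxy = -0.037049, Gamma_xyy = -1.186793, Gamma_yxx = -0.053028, Gamma_yxy = -0.043075, Gamma_yyy = 0.488137; k1 = (-0.813317, 1.400860, 2.001378, -1.021002)
  k2: at (x, y) = (0.388747, 0.680137), (dx/dtau, dy/dtau) = (-0.763283, 1.375335); Gamma_xxx = 0.368217, Gamma_xxy = -0.042490, Gamma_xyy = -1.243044, Gamma_yxx = -0.053118, Gamma_yxy = -0.048392, Gamma_yyy = 0.501293; k2 = (-0.763283, 1.375335, 2.047543, -1.018873)
  k3: at (x, y) = (0.389998, 0.679499), (dx/dtau, dy/dtau) = (-0.762129, 1.375388); Gamma_xxx = 0.368121, Gamma_xxy = -0.042361, Gamma_xyy = -1.241686, Gamma_yxx = -0.053041, Gamma_yxy = -0.048288, Gamma_yyy = 0.500880; k3 = (-0.762129, 1.375388, 2.046262, -1.017935)
  k4: at (x, y) = (0.370974, 0.713885), (dx/dtau, dy/dtau) = (-0.711004, 1.349963); Gamma_xxx = 0.368302, Gamma_xxy = -0.048290, Gamma_xyy = -1.296028, Gamma_yxx = -0.053471, Gamma_yxy = -0.053434, Gamma_yyy = 0.511545; k4 = (-0.711004, 1.349963, 2.082995, -1.007785)
  Y <- Y + (h/6)(k1 + 2k2 + 2k3 + k4): x = 0.3710, y = 0.7139, dx/dtau = -0.7111, dy/dtau = 1.3500


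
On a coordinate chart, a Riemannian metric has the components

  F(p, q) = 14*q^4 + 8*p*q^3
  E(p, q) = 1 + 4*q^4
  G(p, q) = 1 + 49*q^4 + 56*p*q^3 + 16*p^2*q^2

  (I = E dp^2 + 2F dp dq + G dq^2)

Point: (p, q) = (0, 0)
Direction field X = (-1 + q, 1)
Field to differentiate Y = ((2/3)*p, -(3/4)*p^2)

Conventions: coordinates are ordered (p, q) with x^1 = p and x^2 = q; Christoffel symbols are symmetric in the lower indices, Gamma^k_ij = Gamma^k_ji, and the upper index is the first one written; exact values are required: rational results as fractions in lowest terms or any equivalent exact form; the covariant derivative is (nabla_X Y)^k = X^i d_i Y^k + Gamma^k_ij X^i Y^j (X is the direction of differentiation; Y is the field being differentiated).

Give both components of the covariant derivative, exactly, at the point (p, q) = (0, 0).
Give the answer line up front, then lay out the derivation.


Answer: (nabla_X Y)^p = -2/3, (nabla_X Y)^q = 0

E = 1, F = 0, G = 1 at the point
E_p = 0, E_q = 0, F_p = 0, F_q = 0, G_p = 0, G_q = 0
EG - F^2 = 1;  g^inv = (1) * [[1, 0], [0, 1]]
first-kind symbols [ij,l] = (1/2)(d_i g_jl + d_j g_il - d_l g_ij): [pp,p] = E_p/2 = 0, [pp,q] = F_p - E_q/2 = 0, [pq,p] = E_q/2 = 0, [pq,q] = G_p/2 = 0, [qq,p] = F_q - G_p/2 = 0, [qq,q] = G_q/2 = 0
Gamma^p_ij = (G*[ij,p] - F*[ij,q])/(EG - F^2), Gamma^q_ij = (E*[ij,q] - F*[ij,p])/(EG - F^2)
Gamma_ppp = 0, Gamma_ppq = 0, Gamma_pqq = 0, Gamma_qpp = 0, Gamma_qpq = 0, Gamma_qqq = 0
X = (-1, 1), Y = (0, 0) at the point


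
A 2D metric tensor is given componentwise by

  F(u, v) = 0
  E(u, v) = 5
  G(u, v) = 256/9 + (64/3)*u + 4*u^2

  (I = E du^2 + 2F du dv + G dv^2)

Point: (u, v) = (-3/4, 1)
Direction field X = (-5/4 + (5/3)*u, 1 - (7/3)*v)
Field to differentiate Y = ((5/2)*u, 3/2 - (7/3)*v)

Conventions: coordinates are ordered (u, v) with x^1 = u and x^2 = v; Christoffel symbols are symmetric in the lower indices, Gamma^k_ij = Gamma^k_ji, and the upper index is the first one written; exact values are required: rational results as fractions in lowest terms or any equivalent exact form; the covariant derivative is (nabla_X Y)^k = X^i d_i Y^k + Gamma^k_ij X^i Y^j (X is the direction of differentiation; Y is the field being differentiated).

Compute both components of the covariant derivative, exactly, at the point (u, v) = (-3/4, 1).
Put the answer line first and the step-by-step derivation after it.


Answer: (nabla_X Y)^u = -859/108, (nabla_X Y)^v = 1139/207

E = 5, F = 0, G = 529/36 at the point
E_u = 0, E_v = 0, F_u = 0, F_v = 0, G_u = 46/3, G_v = 0
EG - F^2 = 2645/36;  g^inv = (36/2645) * [[529/36, 0], [0, 5]]
first-kind symbols [ij,l] = (1/2)(d_i g_jl + d_j g_il - d_l g_ij): [uu,u] = E_u/2 = 0, [uu,v] = F_u - E_v/2 = 0, [uv,u] = E_v/2 = 0, [uv,v] = G_u/2 = 23/3, [vv,u] = F_v - G_u/2 = -23/3, [vv,v] = G_v/2 = 0
Gamma^u_ij = (G*[ij,u] - F*[ij,v])/(EG - F^2), Gamma^v_ij = (E*[ij,v] - F*[ij,u])/(EG - F^2)
Gamma_uuu = 0, Gamma_uuv = 0, Gamma_uvv = -23/15, Gamma_vuu = 0, Gamma_vuv = 12/23, Gamma_vvv = 0
X = (-5/2, -4/3), Y = (-15/8, -5/6) at the point


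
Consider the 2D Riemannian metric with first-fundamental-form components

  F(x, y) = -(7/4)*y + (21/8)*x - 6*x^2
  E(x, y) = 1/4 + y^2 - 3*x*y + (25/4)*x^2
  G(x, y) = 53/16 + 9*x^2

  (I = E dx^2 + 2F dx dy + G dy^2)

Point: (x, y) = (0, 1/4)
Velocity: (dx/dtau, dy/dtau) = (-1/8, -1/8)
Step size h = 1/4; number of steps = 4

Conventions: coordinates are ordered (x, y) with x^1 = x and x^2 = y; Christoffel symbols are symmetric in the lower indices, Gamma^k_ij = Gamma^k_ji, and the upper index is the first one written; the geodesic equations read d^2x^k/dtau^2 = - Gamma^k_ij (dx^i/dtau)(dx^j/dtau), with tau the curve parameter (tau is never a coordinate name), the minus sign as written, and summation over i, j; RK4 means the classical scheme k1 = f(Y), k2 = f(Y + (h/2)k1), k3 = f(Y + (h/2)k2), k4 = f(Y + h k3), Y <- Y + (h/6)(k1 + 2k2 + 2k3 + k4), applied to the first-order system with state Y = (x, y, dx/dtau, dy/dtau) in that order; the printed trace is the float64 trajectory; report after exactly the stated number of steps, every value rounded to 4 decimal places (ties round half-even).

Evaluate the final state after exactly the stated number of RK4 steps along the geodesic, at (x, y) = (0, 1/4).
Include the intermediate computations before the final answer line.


f(Y) = (dx/dtau, dy/dtau, -Gamma^x_ij Y'^i Y'^j, -Gamma^y_ij Y'^i Y'^j) with the Gammas evaluated at the stage position; h = 0.250000; intermediate values shown to 6 dp
step 0: x = 0.0000, y = 0.2500, dx/dtau = -0.1250, dy/dtau = -0.1250
step 1:
  k1: at (x, y) = (0.000000, 0.250000), (dx/dtau, dy/dtau) = (-0.125000, -0.125000); Gamma_xxx = -0.240741, Gamma_xxy = 0.981481, Gamma_xyy = -6.870370, Gamma_yxx = 0.685185, Gamma_yxy = 0.129630, Gamma_yyy = -0.907407; k1 = (-0.125000, -0.125000, 0.080440, -0.000579)
  k2: at (x, y) = (-0.015625, 0.234375), (dx/dtau, dy/dtau) = (-0.114945, -0.125072); Gamma_xxx = -0.392611, Gamma_xxy = 0.933402, Gamma_xyy = -6.295615, Gamma_yxx = 0.717102, Gamma_yxy = 0.085036, Gamma_yyy = -0.859694; k2 = (-0.114945, -0.125072, 0.076832, 0.001529)
  k3: at (x, y) = (-0.014368, 0.234366), (dx/dtau, dy/dtau) = (-0.115396, -0.124809); Gamma_xxx = -0.379605, Gamma_xxy = 0.933176, Gamma_xyy = -6.344005, Gamma_yxx = 0.715379, Gamma_yxy = 0.087429, Gamma_yyy = -0.859613; k3 = (-0.115396, -0.124809, 0.076997, 0.001346)
  k4: at (x, y) = (-0.028849, 0.218798), (dx/dtau, dy/dtau) = (-0.105751, -0.124664); Gamma_xxx = -0.506046, Gamma_xxy = 0.877735, Gamma_xyy = -5.793006, Gamma_yxx = 0.745335, Gamma_yxy = 0.044366, Gamma_yyy = -0.808961; k4 = (-0.105751, -0.124664, 0.072545, 0.003067)
  Y <- Y + (h/6)(k1 + 2k2 + 2k3 + k4): x = -0.0288, y = 0.2188, dx/dtau = -0.1058, dy/dtau = -0.1247
step 2:
  k1: at (x, y) = (-0.028810, 0.218774), (dx/dtau, dy/dtau) = (-0.105807, -0.124657); Gamma_xxx = -0.505673, Gamma_xxy = 0.877682, Gamma_xyy = -5.794575, Gamma_yxx = 0.745298, Gamma_yxy = 0.044423, Gamma_yyy = -0.808909; k1 = (-0.105807, -0.124657, 0.072552, 0.003054)
  k2: at (x, y) = (-0.042036, 0.203192), (dx/dtau, dy/dtau) = (-0.096737, -0.124275); Gamma_xxx = -0.606729, Gamma_xxy = 0.816546, Gamma_xyy = -5.281199, Gamma_yxx = 0.773361, Gamma_yxy = 0.003242, Gamma_yyy = -0.756115; k2 = (-0.096737, -0.124275, 0.067609, 0.004362)
  k3: at (x, y) = (-0.040902, 0.203240), (dx/dtau, dy/dtau) = (-0.097355, -0.124111); Gamma_xxx = -0.597971, Gamma_xxy = 0.818123, Gamma_xyy = -5.326313, Gamma_yxx = 0.771841, Gamma_yxy = 0.005685, Gamma_yyy = -0.757235; k3 = (-0.097355, -0.124111, 0.067942, 0.004211)
  k4: at (x, y) = (-0.053149, 0.187746), (dx/dtau, dy/dtau) = (-0.088821, -0.123604); Gamma_xxx = -0.680590, Gamma_xxy = 0.754543, Gamma_xyy = -4.846967, Gamma_yxx = 0.798465, Gamma_yxy = -0.033664, Gamma_yyy = -0.704292; k4 = (-0.088821, -0.123604, 0.062853, 0.005200)
  Y <- Y + (h/6)(k1 + 2k2 + 2k3 + k4): x = -0.0531, y = 0.1877, dx/dtau = -0.0889, dy/dtau = -0.1236
step 3:
  k1: at (x, y) = (-0.053094, 0.187731), (dx/dtau, dy/dtau) = (-0.088869, -0.123598); Gamma_xxx = -0.680227, Gamma_xxy = 0.754601, Gamma_xyy = -4.849164, Gamma_yxx = 0.798404, Gamma_yxy = -0.033555, Gamma_yyy = -0.704323; k1 = (-0.088869, -0.123598, 0.062874, 0.005191)
  k2: at (x, y) = (-0.064202, 0.172281), (dx/dtau, dy/dtau) = (-0.081010, -0.122949); Gamma_xxx = -0.745002, Gamma_xxy = 0.690036, Gamma_xyy = -4.414206, Gamma_yxx = 0.823457, Gamma_yxy = -0.070582, Gamma_yyy = -0.652003; k2 = (-0.081010, -0.122949, 0.057871, 0.005858)
  k3: at (x, y) = (-0.063220, 0.172362), (dx/dtau, dy/dtau) = (-0.081635, -0.122866); Gamma_xxx = -0.739637, Gamma_xxy = 0.692510, Gamma_xyy = -4.453075, Gamma_yxx = 0.822126, Gamma_yxy = -0.068259, Gamma_yyy = -0.653726; k3 = (-0.081635, -0.122866, 0.058261, 0.005759)
  k4: at (x, y) = (-0.073502, 0.157014), (dx/dtau, dy/dtau) = (-0.074303, -0.122159); Gamma_xxx = -0.792322, Gamma_xxy = 0.628516, Gamma_xyy = -4.052077, Gamma_yxx = 0.845995, Gamma_yxy = -0.103292, Gamma_yyy = -0.602948; k4 = (-0.074303, -0.122159, 0.053433, 0.006202)
  Y <- Y + (h/6)(k1 + 2k2 + 2k3 + k4): x = -0.0734, y = 0.1570, dx/dtau = -0.0743, dy/dtau = -0.1222
step 4:
  k1: at (x, y) = (-0.073446, 0.157006), (dx/dtau, dy/dtau) = (-0.074345, -0.122156); Gamma_xxx = -0.792072, Gamma_xxy = 0.628649, Gamma_xyy = -4.054279, Gamma_yxx = 0.845927, Gamma_yxy = -0.103164, Gamma_yyy = -0.603034; k1 = (-0.074345, -0.122156, 0.053457, 0.006197)
  k2: at (x, y) = (-0.082739, 0.141737), (dx/dtau, dy/dtau) = (-0.067663, -0.121381); Gamma_xxx = -0.833330, Gamma_xxy = 0.566394, Gamma_xyy = -3.694998, Gamma_yxx = 0.868408, Gamma_yxy = -0.135705, Gamma_yyy = -0.554456; k2 = (-0.067663, -0.121381, 0.048951, 0.006422)
  k3: at (x, y) = (-0.081904, 0.141834), (dx/dtau, dy/dtau) = (-0.068226, -0.121353); Gamma_xxx = -0.830300, Gamma_xxy = 0.569138, Gamma_xyy = -3.727266, Gamma_yxx = 0.867254, Gamma_yxy = -0.133595, Gamma_yyy = -0.556355; k3 = (-0.068226, -0.121353, 0.049330, 0.006368)
  k4: at (x, y) = (-0.090503, 0.126668), (dx/dtau, dy/dtau) = (-0.062012, -0.120563); Gamma_xxx = -0.864114, Gamma_xxy = 0.509021, Gamma_xyy = -3.397986, Gamma_yxx = 0.888693, Gamma_yxy = -0.164120, Gamma_yyy = -0.510150; k4 = (-0.062012, -0.120563, 0.045103, 0.006452)
  Y <- Y + (h/6)(k1 + 2k2 + 2k3 + k4): x = -0.0905, y = 0.1267, dx/dtau = -0.0620, dy/dtau = -0.1206

Answer: x = -0.0905, y = 0.1267, dx/dtau = -0.0620, dy/dtau = -0.1206


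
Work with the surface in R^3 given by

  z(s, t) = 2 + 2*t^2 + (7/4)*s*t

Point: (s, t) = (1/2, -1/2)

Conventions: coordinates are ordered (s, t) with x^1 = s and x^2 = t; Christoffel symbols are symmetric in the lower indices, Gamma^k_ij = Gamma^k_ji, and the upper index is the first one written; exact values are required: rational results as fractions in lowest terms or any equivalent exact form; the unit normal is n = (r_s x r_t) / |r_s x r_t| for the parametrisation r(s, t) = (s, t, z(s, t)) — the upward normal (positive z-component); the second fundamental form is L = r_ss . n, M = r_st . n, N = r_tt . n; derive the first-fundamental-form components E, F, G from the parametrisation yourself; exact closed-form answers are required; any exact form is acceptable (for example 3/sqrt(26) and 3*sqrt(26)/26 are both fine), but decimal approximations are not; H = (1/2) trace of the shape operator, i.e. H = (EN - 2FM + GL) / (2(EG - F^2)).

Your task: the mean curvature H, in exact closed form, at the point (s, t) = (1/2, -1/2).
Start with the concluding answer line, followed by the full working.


Answer: H = 463*sqrt(194)/18818

z_s = -7/8, z_t = -9/8, z_ss = 0, z_st = 7/4, z_tt = 4
E = 113/64, F = 63/64, G = 145/64; answer radicand W^2 = 97/32
unnormalised second-form numerators: l = 0, m = 7/4, n = 4; L = l/sqrt(97/32), and similarly M = m/sqrt(W^2), N = n/sqrt(W^2)
H = (E*n - 2*F*m + G*l) / (2*(EG - F^2)*sqrt(W^2)); E*n - 2*F*m + G*l = 463/128, EG - F^2 = 97/32, so H = (463/776)/sqrt(97/32)


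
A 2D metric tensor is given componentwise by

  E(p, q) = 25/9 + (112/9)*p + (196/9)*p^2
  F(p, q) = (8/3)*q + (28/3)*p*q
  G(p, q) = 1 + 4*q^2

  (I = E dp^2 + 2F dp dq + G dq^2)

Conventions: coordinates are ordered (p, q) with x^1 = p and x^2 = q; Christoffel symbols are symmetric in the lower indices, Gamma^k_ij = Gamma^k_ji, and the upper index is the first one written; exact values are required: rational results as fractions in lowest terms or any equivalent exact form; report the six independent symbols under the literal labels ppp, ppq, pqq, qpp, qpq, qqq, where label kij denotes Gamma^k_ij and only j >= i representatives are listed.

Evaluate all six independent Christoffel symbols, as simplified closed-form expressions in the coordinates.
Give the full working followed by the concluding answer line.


E = 25/9 + (112/9)*p + (196/9)*p^2; F = (8/3)*q + (28/3)*p*q; G = 1 + 4*q^2
Gamma^k_ij = (1/2) g^{kl} (d_i g_jl + d_j g_il - d_l g_ij), with g^inv = (1/(EG-F^2)) [[G, -F], [-F, E]]
first partials: E_p = 112/9 + (392/9)*p, E_q = 0, F_p = (28/3)*q, F_q = 8/3 + (28/3)*p, G_p = 0, G_q = 8*q
D = EG - F^2 = 25/9 + (112/9)*p + 4*q^2 + (196/9)*p^2
expanded: Gamma^p_pp = (G E_p - 2F F_p + F E_q)/(2D), Gamma^p_pq = (G E_q - F G_p)/(2D), Gamma^p_qq = (2G F_q - G G_p - F G_q)/(2D), Gamma^q_pp = (2E F_p - E E_q - F E_p)/(2D), Gamma^q_pq = (E G_p - F E_q)/(2D), Gamma^q_qq = (E G_q - 2F F_q + F G_p)/(2D); substitute and cancel common factors

Answer: Gamma_ppp = (196*p + 56)/(196*p^2 + 112*p + 36*q^2 + 25), Gamma_ppq = 0, Gamma_pqq = (84*p + 24)/(196*p^2 + 112*p + 36*q^2 + 25), Gamma_qpp = 84*q/(196*p^2 + 112*p + 36*q^2 + 25), Gamma_qpq = 0, Gamma_qqq = 36*q/(196*p^2 + 112*p + 36*q^2 + 25)


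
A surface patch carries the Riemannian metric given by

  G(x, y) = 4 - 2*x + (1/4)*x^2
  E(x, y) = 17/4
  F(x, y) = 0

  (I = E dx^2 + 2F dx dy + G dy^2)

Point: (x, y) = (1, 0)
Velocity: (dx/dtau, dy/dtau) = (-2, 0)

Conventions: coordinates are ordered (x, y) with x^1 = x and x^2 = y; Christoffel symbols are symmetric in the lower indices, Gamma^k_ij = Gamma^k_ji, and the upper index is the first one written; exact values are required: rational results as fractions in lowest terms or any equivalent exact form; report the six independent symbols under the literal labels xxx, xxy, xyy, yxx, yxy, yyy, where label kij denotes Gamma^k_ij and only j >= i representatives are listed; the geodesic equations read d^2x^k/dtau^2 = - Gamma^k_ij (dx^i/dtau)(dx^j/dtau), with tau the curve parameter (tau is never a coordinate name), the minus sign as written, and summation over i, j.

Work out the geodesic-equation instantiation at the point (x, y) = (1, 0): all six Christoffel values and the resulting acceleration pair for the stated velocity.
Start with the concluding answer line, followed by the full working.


Answer: Gamma_xxx = 0, Gamma_xxy = 0, Gamma_xyy = 3/17, Gamma_yxx = 0, Gamma_yxy = -1/3, Gamma_yyy = 0; accelerations (d^2x/dtau^2, d^2y/dtau^2) = (0, 0)

E = 17/4, F = 0, G = 9/4 at the point
E_x = 0, E_y = 0, F_x = 0, F_y = 0, G_x = -3/2, G_y = 0
EG - F^2 = 153/16;  g^inv = (16/153) * [[9/4, 0], [0, 17/4]]
first-kind symbols [ij,l] = (1/2)(d_i g_jl + d_j g_il - d_l g_ij): [xx,x] = E_x/2 = 0, [xx,y] = F_x - E_y/2 = 0, [xy,x] = E_y/2 = 0, [xy,y] = G_x/2 = -3/4, [yy,x] = F_y - G_x/2 = 3/4, [yy,y] = G_y/2 = 0
Gamma^x_ij = (G*[ij,x] - F*[ij,y])/(EG - F^2), Gamma^y_ij = (E*[ij,y] - F*[ij,x])/(EG - F^2)
Gamma_xxx = 0, Gamma_xxy = 0, Gamma_xyy = 3/17, Gamma_yxx = 0, Gamma_yxy = -1/3, Gamma_yyy = 0
d^2x/dtau^2 = -(Gamma_xxx*(-2)^2 + 2*Gamma_xxy*(-2)*(0) + Gamma_xyy*(0)^2) = 0
d^2y/dtau^2 = -(Gamma_yxx*(-2)^2 + 2*Gamma_yxy*(-2)*(0) + Gamma_yyy*(0)^2) = 0


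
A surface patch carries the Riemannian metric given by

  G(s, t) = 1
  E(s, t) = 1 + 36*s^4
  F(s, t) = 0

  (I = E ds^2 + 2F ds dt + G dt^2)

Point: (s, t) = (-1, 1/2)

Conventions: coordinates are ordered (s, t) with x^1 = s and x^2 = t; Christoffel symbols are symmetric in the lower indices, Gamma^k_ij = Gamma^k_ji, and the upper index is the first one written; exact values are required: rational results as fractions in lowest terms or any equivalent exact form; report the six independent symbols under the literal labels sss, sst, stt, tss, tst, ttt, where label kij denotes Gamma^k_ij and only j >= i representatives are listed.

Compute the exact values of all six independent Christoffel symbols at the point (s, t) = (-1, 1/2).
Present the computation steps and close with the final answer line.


E = 37, F = 0, G = 1 at the point
E_s = -144, E_t = 0, F_s = 0, F_t = 0, G_s = 0, G_t = 0
EG - F^2 = 37;  g^inv = (1/37) * [[1, 0], [0, 37]]
first-kind symbols [ij,l] = (1/2)(d_i g_jl + d_j g_il - d_l g_ij): [ss,s] = E_s/2 = -72, [ss,t] = F_s - E_t/2 = 0, [st,s] = E_t/2 = 0, [st,t] = G_s/2 = 0, [tt,s] = F_t - G_s/2 = 0, [tt,t] = G_t/2 = 0
Gamma^s_ij = (G*[ij,s] - F*[ij,t])/(EG - F^2), Gamma^t_ij = (E*[ij,t] - F*[ij,s])/(EG - F^2)

Answer: Gamma_sss = -72/37, Gamma_sst = 0, Gamma_stt = 0, Gamma_tss = 0, Gamma_tst = 0, Gamma_ttt = 0


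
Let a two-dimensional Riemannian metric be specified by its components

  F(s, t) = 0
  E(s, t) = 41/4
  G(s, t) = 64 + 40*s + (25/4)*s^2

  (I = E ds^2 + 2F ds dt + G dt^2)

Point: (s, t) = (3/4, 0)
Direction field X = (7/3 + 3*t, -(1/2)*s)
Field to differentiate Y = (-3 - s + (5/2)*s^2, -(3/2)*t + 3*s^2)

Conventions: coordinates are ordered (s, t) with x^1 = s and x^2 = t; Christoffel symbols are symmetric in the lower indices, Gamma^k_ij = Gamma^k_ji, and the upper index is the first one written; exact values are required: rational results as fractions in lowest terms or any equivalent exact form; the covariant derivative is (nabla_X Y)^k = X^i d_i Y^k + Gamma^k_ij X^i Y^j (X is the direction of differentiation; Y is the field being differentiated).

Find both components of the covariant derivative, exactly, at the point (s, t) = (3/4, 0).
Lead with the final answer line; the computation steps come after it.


Answer: (nabla_X Y)^s = 500081/62976, (nabla_X Y)^t = 62097/5056

E = 41/4, F = 0, G = 6241/64 at the point
E_s = 0, E_t = 0, F_s = 0, F_t = 0, G_s = 395/8, G_t = 0
EG - F^2 = 255881/256;  g^inv = (256/255881) * [[6241/64, 0], [0, 41/4]]
first-kind symbols [ij,l] = (1/2)(d_i g_jl + d_j g_il - d_l g_ij): [ss,s] = E_s/2 = 0, [ss,t] = F_s - E_t/2 = 0, [st,s] = E_t/2 = 0, [st,t] = G_s/2 = 395/16, [tt,s] = F_t - G_s/2 = -395/16, [tt,t] = G_t/2 = 0
Gamma^s_ij = (G*[ij,s] - F*[ij,t])/(EG - F^2), Gamma^t_ij = (E*[ij,t] - F*[ij,s])/(EG - F^2)
Gamma_sss = 0, Gamma_sst = 0, Gamma_stt = -395/164, Gamma_tss = 0, Gamma_tst = 20/79, Gamma_ttt = 0
X = (7/3, -3/8), Y = (-75/32, 27/16) at the point


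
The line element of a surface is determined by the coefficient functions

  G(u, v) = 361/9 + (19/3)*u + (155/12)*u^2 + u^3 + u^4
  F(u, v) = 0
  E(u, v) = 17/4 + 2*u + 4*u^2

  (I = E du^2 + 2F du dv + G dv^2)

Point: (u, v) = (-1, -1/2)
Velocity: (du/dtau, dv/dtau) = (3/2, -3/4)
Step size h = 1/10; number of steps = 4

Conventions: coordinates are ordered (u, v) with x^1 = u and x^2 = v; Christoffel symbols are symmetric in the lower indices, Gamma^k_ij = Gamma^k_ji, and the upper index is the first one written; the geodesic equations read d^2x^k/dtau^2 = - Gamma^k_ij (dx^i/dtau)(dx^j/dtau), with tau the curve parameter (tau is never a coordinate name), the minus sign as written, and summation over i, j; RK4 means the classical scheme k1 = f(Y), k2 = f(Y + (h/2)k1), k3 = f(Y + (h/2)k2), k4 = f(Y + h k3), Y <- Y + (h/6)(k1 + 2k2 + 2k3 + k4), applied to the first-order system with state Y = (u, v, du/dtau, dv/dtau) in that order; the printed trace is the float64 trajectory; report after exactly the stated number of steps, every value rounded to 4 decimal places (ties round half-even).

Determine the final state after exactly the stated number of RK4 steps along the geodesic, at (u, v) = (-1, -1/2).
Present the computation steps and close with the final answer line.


f(Y) = (du/dtau, dv/dtau, -Gamma^u_ij Y'^i Y'^j, -Gamma^v_ij Y'^i Y'^j) with the Gammas evaluated at the stage position; h = 0.100000; intermediate values shown to 6 dp
step 0: u = -1.0000, v = -0.5000, du/dtau = 1.5000, dv/dtau = -0.7500
step 1:
  k1: at (u, v) = (-1.000000, -0.500000), (du/dtau, dv/dtau) = (1.500000, -0.750000); Gamma_uuu = -0.480000, Gamma_uuv = 0.000000, Gamma_uvv = 1.640000, Gamma_vuu = 0.000000, Gamma_vuv = -0.219512, Gamma_vvv = 0.000000; k1 = (1.500000, -0.750000, 0.157500, -0.493902)
  k2: at (u, v) = (-0.925000, -0.537500), (du/dtau, dv/dtau) = (1.507875, -0.774695); Gamma_uuu = -0.463718, Gamma_uuv = 0.000000, Gamma_uvv = 1.559591, Gamma_vuu = 0.000000, Gamma_vuv = -0.200700, Gamma_vvv = 0.000000; k2 = (1.507875, -0.774695, 0.118358, -0.468893)
  k3: at (u, v) = (-0.924606, -0.538735), (du/dtau, dv/dtau) = (1.505918, -0.773445); Gamma_uuu = -0.463617, Gamma_uuv = 0.000000, Gamma_uvv = 1.559127, Gamma_vuu = 0.000000, Gamma_vuv = -0.200599, Gamma_vvv = 0.000000; k3 = (1.505918, -0.773445, 0.118690, -0.467292)
  k4: at (u, v) = (-0.849408, -0.577344), (du/dtau, dv/dtau) = (1.511869, -0.796729); Gamma_uuu = -0.440971, Gamma_uuv = 0.000000, Gamma_uvv = 1.461848, Gamma_vuu = 0.000000, Gamma_vuv = -0.180814, Gamma_vvv = 0.000000; k4 = (1.511869, -0.796729, 0.080002, -0.435598)
  Y <- Y + (h/6)(k1 + 2k2 + 2k3 + k4): u = -0.8493, v = -0.5774, du/dtau = 1.5119, dv/dtau = -0.7967
step 2:
  k1: at (u, v) = (-0.849342, -0.577383), (du/dtau, dv/dtau) = (1.511860, -0.796698); Gamma_uuu = -0.440949, Gamma_uuv = 0.000000, Gamma_uvv = 1.461755, Gamma_vuu = 0.000000, Gamma_vuv = -0.180796, Gamma_vvv = 0.000000; k1 = (1.511860, -0.796698, 0.080070, -0.435536)
  k2: at (u, v) = (-0.773749, -0.617218), (du/dtau, dv/dtau) = (1.515863, -0.818475); Gamma_uuu = -0.411005, Gamma_uuv = 0.000000, Gamma_uvv = 1.345045, Gamma_vuu = 0.000000, Gamma_vuv = -0.160042, Gamma_vvv = 0.000000; k2 = (1.515863, -0.818475, 0.043379, -0.397127)
  k3: at (u, v) = (-0.773549, -0.618307), (du/dtau, dv/dtau) = (1.514029, -0.816554); Gamma_uuu = -0.410916, Gamma_uuv = 0.000000, Gamma_uvv = 1.344709, Gamma_vuu = 0.000000, Gamma_vuv = -0.159986, Gamma_vvv = 0.000000; k3 = (1.514029, -0.816554, 0.045336, -0.395577)
  k4: at (u, v) = (-0.697940, -0.659039), (du/dtau, dv/dtau) = (1.516394, -0.836256); Gamma_uuu = -0.373081, Gamma_uuv = 0.000000, Gamma_uvv = 1.207193, Gamma_vuu = 0.000000, Gamma_vuv = -0.138435, Gamma_vvv = 0.000000; k4 = (1.516394, -0.836256, 0.013662, -0.351097)
  Y <- Y + (h/6)(k1 + 2k2 + 2k3 + k4): u = -0.6979, v = -0.6591, du/dtau = 1.5164, dv/dtau = -0.8362
step 3:
  k1: at (u, v) = (-0.697875, -0.659100), (du/dtau, dv/dtau) = (1.516379, -0.836232); Gamma_uuu = -0.373045, Gamma_uuv = 0.000000, Gamma_uvv = 1.207067, Gamma_vuu = 0.000000, Gamma_vuv = -0.138416, Gamma_vvv = 0.000000; k1 = (1.516379, -0.836232, 0.013700, -0.351036)
  k2: at (u, v) = (-0.622056, -0.700912), (du/dtau, dv/dtau) = (1.517064, -0.853784); Gamma_uuu = -0.326816, Gamma_uuv = 0.000000, Gamma_uvv = 1.047325, Gamma_vuu = 0.000000, Gamma_vuv = -0.116100, Gamma_vvv = 0.000000; k2 = (1.517064, -0.853784, -0.011282, -0.300755)
  k3: at (u, v) = (-0.622022, -0.701790), (du/dtau, dv/dtau) = (1.515815, -0.851270); Gamma_uuu = -0.326794, Gamma_uuv = 0.000000, Gamma_uvv = 1.047248, Gamma_vuu = 0.000000, Gamma_vuv = -0.116089, Gamma_vvv = 0.000000; k3 = (1.515815, -0.851270, -0.008027, -0.299596)
  k4: at (u, v) = (-0.546294, -0.744227), (du/dtau, dv/dtau) = (1.515577, -0.866191); Gamma_uuu = -0.272381, Gamma_uuv = 0.000000, Gamma_uvv = 0.865985, Gamma_vuu = 0.000000, Gamma_vuv = -0.093194, Gamma_vvv = 0.000000; k4 = (1.515577, -0.866191, -0.024085, -0.244687)
  Y <- Y + (h/6)(k1 + 2k2 + 2k3 + k4): u = -0.5462, v = -0.7443, du/dtau = 1.5156, dv/dtau = -0.8662
step 4:
  k1: at (u, v) = (-0.546247, -0.744309), (du/dtau, dv/dtau) = (1.515563, -0.866172); Gamma_uuu = -0.272345, Gamma_uuv = 0.000000, Gamma_uvv = 0.865866, Gamma_vuu = 0.000000, Gamma_vuv = -0.093180, Gamma_vvv = 0.000000; k1 = (1.515563, -0.866172, -0.024062, -0.244642)
  k2: at (u, v) = (-0.470468, -0.787618), (du/dtau, dv/dtau) = (1.514359, -0.878404); Gamma_uuu = -0.210249, Gamma_uuv = 0.000000, Gamma_uvv = 0.664328, Gamma_vuu = 0.000000, Gamma_vuv = -0.069775, Gamma_vvv = 0.000000; k2 = (1.514359, -0.878404, -0.030431, -0.185631)
  k3: at (u, v) = (-0.470529, -0.788229), (du/dtau, dv/dtau) = (1.514041, -0.875454); Gamma_uuu = -0.210301, Gamma_uuv = 0.000000, Gamma_uvv = 0.664495, Gamma_vuu = 0.000000, Gamma_vuv = -0.069793, Gamma_vvv = 0.000000; k3 = (1.514041, -0.875454, -0.027205, -0.185019)
  k4: at (u, v) = (-0.394842, -0.831855), (du/dtau, dv/dtau) = (1.512842, -0.884674); Gamma_uuu = -0.141866, Gamma_uuv = 0.000000, Gamma_uvv = 0.446298, Gamma_vuu = 0.000000, Gamma_vuv = -0.046042, Gamma_vvv = 0.000000; k4 = (1.512842, -0.884674, -0.024606, -0.123241)
  Y <- Y + (h/6)(k1 + 2k2 + 2k3 + k4): u = -0.3948, v = -0.8320, du/dtau = 1.5128, dv/dtau = -0.8847

Answer: u = -0.3948, v = -0.8320, du/dtau = 1.5128, dv/dtau = -0.8847


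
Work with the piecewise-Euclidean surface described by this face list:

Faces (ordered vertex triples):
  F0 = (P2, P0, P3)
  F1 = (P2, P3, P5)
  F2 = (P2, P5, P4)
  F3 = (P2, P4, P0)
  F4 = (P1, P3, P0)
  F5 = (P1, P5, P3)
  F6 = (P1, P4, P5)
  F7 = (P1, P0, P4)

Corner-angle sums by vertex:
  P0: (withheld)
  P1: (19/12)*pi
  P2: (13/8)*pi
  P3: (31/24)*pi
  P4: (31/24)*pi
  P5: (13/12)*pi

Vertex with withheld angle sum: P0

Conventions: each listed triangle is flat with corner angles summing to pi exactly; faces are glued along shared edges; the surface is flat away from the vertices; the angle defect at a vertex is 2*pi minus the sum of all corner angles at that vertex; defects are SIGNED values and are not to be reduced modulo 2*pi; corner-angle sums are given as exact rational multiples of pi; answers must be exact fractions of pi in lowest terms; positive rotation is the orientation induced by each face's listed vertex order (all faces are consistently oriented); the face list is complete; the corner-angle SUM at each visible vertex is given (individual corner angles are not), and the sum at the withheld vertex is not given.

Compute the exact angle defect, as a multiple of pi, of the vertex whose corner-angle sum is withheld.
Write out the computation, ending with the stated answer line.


V = 6, E = 12, F = 8; chi = V - E + F = 2
Gauss-Bonnet: total defect = 2*pi*chi = 4*pi; visible defects sum to (25/8)*pi

Answer: defect(P0) = (7/8)*pi


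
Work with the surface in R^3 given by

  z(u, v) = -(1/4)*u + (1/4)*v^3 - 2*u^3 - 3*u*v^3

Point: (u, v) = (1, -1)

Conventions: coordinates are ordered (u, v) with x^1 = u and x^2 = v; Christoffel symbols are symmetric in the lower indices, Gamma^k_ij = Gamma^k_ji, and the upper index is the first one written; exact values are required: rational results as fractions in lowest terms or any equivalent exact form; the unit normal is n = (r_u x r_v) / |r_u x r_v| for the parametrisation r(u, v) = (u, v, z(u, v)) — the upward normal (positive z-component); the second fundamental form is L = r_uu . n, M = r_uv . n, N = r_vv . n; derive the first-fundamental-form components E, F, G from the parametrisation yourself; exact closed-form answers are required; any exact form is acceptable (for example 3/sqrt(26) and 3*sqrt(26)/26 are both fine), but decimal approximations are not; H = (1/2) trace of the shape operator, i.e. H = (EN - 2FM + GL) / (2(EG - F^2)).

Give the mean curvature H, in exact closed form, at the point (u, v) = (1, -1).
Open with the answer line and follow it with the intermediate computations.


Answer: H = -4971*sqrt(26)/231868

z_u = -13/4, z_v = -33/4, z_uu = -12, z_uv = -9, z_vv = 33/2
E = 185/16, F = 429/16, G = 1105/16; answer radicand W^2 = 637/8
unnormalised second-form numerators: l = -12, m = -9, n = 33/2; L = l/sqrt(637/8), and similarly M = m/sqrt(W^2), N = n/sqrt(W^2)
H = (E*n - 2*F*m + G*l) / (2*(EG - F^2)*sqrt(W^2)); E*n - 2*F*m + G*l = -4971/32, EG - F^2 = 637/8, so H = (-4971/5096)/sqrt(637/8)


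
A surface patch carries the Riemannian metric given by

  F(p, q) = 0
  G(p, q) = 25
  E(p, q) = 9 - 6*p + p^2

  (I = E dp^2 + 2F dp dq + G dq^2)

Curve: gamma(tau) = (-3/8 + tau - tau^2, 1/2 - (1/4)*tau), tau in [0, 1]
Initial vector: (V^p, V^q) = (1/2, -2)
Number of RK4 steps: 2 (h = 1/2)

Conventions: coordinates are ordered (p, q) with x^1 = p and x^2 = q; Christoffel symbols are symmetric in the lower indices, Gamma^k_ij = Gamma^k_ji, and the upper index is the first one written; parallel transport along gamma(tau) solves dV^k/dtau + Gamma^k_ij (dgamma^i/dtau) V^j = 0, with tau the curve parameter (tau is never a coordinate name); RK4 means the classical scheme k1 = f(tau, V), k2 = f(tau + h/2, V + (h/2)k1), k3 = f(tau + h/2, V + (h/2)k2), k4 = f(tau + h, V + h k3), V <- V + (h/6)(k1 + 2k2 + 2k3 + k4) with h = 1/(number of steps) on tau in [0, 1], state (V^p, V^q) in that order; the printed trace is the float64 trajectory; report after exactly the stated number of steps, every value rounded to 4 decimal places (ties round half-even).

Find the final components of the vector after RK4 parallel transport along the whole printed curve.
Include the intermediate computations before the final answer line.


gamma'(tau) = (1 - 2*tau, -1/4); f(tau, V)^k = -Gamma^k_ij(gamma(tau)) gamma'^i(tau) V^j; h = 1/2; intermediate values shown to 6 dp
curve data and Christoffel symbols at the stage parameters:
  tau = 0.000000: gamma = (-0.375000, 0.500000), gamma' = (1.000000, -0.250000); Gamma_ppp = -0.296296, Gamma_ppq = 0.000000, Gamma_pqq = 0.000000, Gamma_qpp = 0.000000, Gamma_qpq = 0.000000, Gamma_qqq = 0.000000
  tau = 0.250000: gamma = (-0.187500, 0.437500), gamma' = (0.500000, -0.250000); Gamma_ppp = -0.313725, Gamma_ppq = 0.000000, Gamma_pqq = 0.000000, Gamma_qpp = 0.000000, Gamma_qpq = 0.000000, Gamma_qqq = 0.000000
  tau = 0.500000: gamma = (-0.125000, 0.375000), gamma' = (0.000000, -0.250000); Gamma_ppp = -0.320000, Gamma_ppq = 0.000000, Gamma_pqq = 0.000000, Gamma_qpp = 0.000000, Gamma_qpq = 0.000000, Gamma_qqq = 0.000000
  tau = 0.750000: gamma = (-0.187500, 0.312500), gamma' = (-0.500000, -0.250000); Gamma_ppp = -0.313725, Gamma_ppq = 0.000000, Gamma_pqq = 0.000000, Gamma_qpp = 0.000000, Gamma_qpq = 0.000000, Gamma_qqq = 0.000000
  tau = 1.000000: gamma = (-0.375000, 0.250000), gamma' = (-1.000000, -0.250000); Gamma_ppp = -0.296296, Gamma_ppq = 0.000000, Gamma_pqq = 0.000000, Gamma_qpp = 0.000000, Gamma_qpq = 0.000000, Gamma_qqq = 0.000000
step 0: V^p = 0.5000, V^q = -2.0000
step 1: k1 = (0.148148, 0.000000), k2 = (0.084241, 0.000000), k3 = (0.081735, 0.000000), k4 = (0.000000, 0.000000); V <- V + (h/6)(k1 + 2k2 + 2k3 + k4): V^p = 0.5400, V^q = -2.0000
step 2: k1 = (0.000000, 0.000000), k2 = (-0.084707, 0.000000), k3 = (-0.081385, 0.000000), k4 = (-0.147945, 0.000000); V <- V + (h/6)(k1 + 2k2 + 2k3 + k4): V^p = 0.5000, V^q = -2.0000

Answer: V^p = 0.5000, V^q = -2.0000


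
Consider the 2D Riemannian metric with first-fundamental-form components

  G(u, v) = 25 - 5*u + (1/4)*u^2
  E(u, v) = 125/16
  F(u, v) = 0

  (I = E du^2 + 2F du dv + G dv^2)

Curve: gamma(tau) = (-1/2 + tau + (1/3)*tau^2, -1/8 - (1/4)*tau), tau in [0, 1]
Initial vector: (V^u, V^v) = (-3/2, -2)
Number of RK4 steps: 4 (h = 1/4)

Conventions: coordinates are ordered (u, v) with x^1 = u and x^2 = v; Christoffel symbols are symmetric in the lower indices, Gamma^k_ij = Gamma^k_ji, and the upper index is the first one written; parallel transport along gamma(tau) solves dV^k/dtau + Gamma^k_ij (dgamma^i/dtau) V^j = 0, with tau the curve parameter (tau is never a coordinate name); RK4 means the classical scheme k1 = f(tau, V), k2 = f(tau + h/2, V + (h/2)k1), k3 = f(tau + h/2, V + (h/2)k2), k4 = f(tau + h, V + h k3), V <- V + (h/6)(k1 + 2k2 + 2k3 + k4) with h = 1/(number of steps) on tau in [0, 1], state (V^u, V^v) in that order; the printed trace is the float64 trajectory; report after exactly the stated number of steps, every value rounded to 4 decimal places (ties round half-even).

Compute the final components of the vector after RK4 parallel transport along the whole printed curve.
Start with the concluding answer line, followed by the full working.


Answer: V^u = -1.6664, V^v = -2.2477

gamma'(tau) = (1 + (2/3)*tau, -1/4); f(tau, V)^k = -Gamma^k_ij(gamma(tau)) gamma'^i(tau) V^j; h = 1/4; intermediate values shown to 6 dp
curve data and Christoffel symbols at the stage parameters:
  tau = 0.000000: gamma = (-0.500000, -0.125000), gamma' = (1.000000, -0.250000); Gamma_uuu = 0.000000, Gamma_uuv = 0.000000, Gamma_uvv = 0.336000, Gamma_vuu = 0.000000, Gamma_vuv = -0.095238, Gamma_vvv = 0.000000
  tau = 0.125000: gamma = (-0.369792, -0.156250), gamma' = (1.083333, -0.250000); Gamma_uuu = 0.000000, Gamma_uuv = 0.000000, Gamma_uvv = 0.331833, Gamma_vuu = 0.000000, Gamma_vuv = -0.096434, Gamma_vvv = 0.000000
  tau = 0.250000: gamma = (-0.229167, -0.187500), gamma' = (1.166667, -0.250000); Gamma_uuu = 0.000000, Gamma_uuv = 0.000000, Gamma_uvv = 0.327333, Gamma_vuu = 0.000000, Gamma_vuv = -0.097760, Gamma_vvv = 0.000000
  tau = 0.375000: gamma = (-0.078125, -0.218750), gamma' = (1.250000, -0.250000); Gamma_uuu = 0.000000, Gamma_uuv = 0.000000, Gamma_uvv = 0.322500, Gamma_vuu = 0.000000, Gamma_vuv = -0.099225, Gamma_vvv = 0.000000
  tau = 0.500000: gamma = (0.083333, -0.250000), gamma' = (1.333333, -0.250000); Gamma_uuu = 0.000000, Gamma_uuv = 0.000000, Gamma_uvv = 0.317333, Gamma_vuu = 0.000000, Gamma_vuv = -0.100840, Gamma_vvv = 0.000000
  tau = 0.625000: gamma = (0.255208, -0.281250), gamma' = (1.416667, -0.250000); Gamma_uuu = 0.000000, Gamma_uuv = 0.000000, Gamma_uvv = 0.311833, Gamma_vuu = 0.000000, Gamma_vuv = -0.102619, Gamma_vvv = 0.000000
  tau = 0.750000: gamma = (0.437500, -0.312500), gamma' = (1.500000, -0.250000); Gamma_uuu = 0.000000, Gamma_uuv = 0.000000, Gamma_uvv = 0.306000, Gamma_vuu = 0.000000, Gamma_vuv = -0.104575, Gamma_vvv = 0.000000
  tau = 0.875000: gamma = (0.630208, -0.343750), gamma' = (1.583333, -0.250000); Gamma_uuu = 0.000000, Gamma_uuv = 0.000000, Gamma_uvv = 0.299833, Gamma_vuu = 0.000000, Gamma_vuv = -0.106726, Gamma_vvv = 0.000000
  tau = 1.000000: gamma = (0.833333, -0.375000), gamma' = (1.666667, -0.250000); Gamma_uuu = 0.000000, Gamma_uuv = 0.000000, Gamma_uvv = 0.293333, Gamma_vuu = 0.000000, Gamma_vuv = -0.109091, Gamma_vvv = 0.000000
step 0: V^u = -1.5000, V^v = -2.0000
step 1: k1 = (-0.168000, -0.154762), k2 = (-0.167522, -0.174292), k3 = (-0.167724, -0.174549), k4 = (-0.167238, -0.195398); V <- V + (h/6)(k1 + 2k2 + 2k3 + k4): V^u = -1.5419, V^v = -2.0437
step 2: k1 = (-0.167240, -0.195401), k2 = (-0.166739, -0.217739), k3 = (-0.166964, -0.218087), k4 = (-0.166456, -0.242185); V <- V + (h/6)(k1 + 2k2 + 2k3 + k4): V^u = -1.5836, V^v = -2.0982
step 3: k1 = (-0.166458, -0.242189), k2 = (-0.165933, -0.268271), k3 = (-0.166187, -0.268747), k4 = (-0.165653, -0.297182); V <- V + (h/6)(k1 + 2k2 + 2k3 + k4): V^u = -1.6251, V^v = -2.1654
step 4: k1 = (-0.165656, -0.297189), k2 = (-0.165102, -0.328286), k3 = (-0.165394, -0.328944), k4 = (-0.164829, -0.363218); V <- V + (h/6)(k1 + 2k2 + 2k3 + k4): V^u = -1.6664, V^v = -2.2477
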